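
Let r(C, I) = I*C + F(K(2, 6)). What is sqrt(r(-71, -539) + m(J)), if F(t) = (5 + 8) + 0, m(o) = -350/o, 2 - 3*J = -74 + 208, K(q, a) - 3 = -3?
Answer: sqrt(18532338)/22 ≈ 195.68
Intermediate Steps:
K(q, a) = 0 (K(q, a) = 3 - 3 = 0)
J = -44 (J = 2/3 - (-74 + 208)/3 = 2/3 - 1/3*134 = 2/3 - 134/3 = -44)
F(t) = 13 (F(t) = 13 + 0 = 13)
r(C, I) = 13 + C*I (r(C, I) = I*C + 13 = C*I + 13 = 13 + C*I)
sqrt(r(-71, -539) + m(J)) = sqrt((13 - 71*(-539)) - 350/(-44)) = sqrt((13 + 38269) - 350*(-1/44)) = sqrt(38282 + 175/22) = sqrt(842379/22) = sqrt(18532338)/22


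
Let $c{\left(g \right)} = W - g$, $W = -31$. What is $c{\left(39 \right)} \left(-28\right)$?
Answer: $1960$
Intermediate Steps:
$c{\left(g \right)} = -31 - g$
$c{\left(39 \right)} \left(-28\right) = \left(-31 - 39\right) \left(-28\right) = \left(-70\right) \left(-28\right) = 1960$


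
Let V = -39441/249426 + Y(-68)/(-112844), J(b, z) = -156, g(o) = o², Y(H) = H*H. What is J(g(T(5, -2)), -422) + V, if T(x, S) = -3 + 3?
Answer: -366367960241/2345518962 ≈ -156.20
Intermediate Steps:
T(x, S) = 0
Y(H) = H²
V = -467002169/2345518962 (V = -39441/249426 + (-68)²/(-112844) = -39441*1/249426 + 4624*(-1/112844) = -13147/83142 - 1156/28211 = -467002169/2345518962 ≈ -0.19910)
J(g(T(5, -2)), -422) + V = -156 - 467002169/2345518962 = -366367960241/2345518962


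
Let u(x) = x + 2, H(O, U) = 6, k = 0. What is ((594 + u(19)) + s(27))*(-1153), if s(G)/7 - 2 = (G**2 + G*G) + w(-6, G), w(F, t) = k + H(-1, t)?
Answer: -12541181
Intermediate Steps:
u(x) = 2 + x
w(F, t) = 6 (w(F, t) = 0 + 6 = 6)
s(G) = 56 + 14*G**2 (s(G) = 14 + 7*((G**2 + G*G) + 6) = 14 + 7*((G**2 + G**2) + 6) = 14 + 7*(2*G**2 + 6) = 14 + 7*(6 + 2*G**2) = 14 + (42 + 14*G**2) = 56 + 14*G**2)
((594 + u(19)) + s(27))*(-1153) = ((594 + (2 + 19)) + (56 + 14*27**2))*(-1153) = ((594 + 21) + (56 + 14*729))*(-1153) = (615 + (56 + 10206))*(-1153) = (615 + 10262)*(-1153) = 10877*(-1153) = -12541181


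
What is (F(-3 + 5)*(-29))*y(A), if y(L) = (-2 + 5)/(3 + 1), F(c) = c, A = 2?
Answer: -87/2 ≈ -43.500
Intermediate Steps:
y(L) = 3/4
(F(-3 + 5)*(-29))*y(A) = ((-3 + 5)*(-29))*(3/4) = (2*(-29))*(3/4) = -58*3/4 = -87/2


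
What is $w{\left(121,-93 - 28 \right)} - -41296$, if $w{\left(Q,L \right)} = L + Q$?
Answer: $41296$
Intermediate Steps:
$w{\left(121,-93 - 28 \right)} - -41296 = \left(\left(-93 - 28\right) + 121\right) - -41296 = \left(-121 + 121\right) + 41296 = 0 + 41296 = 41296$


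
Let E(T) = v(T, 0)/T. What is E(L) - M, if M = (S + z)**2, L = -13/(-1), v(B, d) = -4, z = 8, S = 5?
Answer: -2201/13 ≈ -169.31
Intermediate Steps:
L = 13 (L = -13*(-1) = 13)
M = 169 (M = (5 + 8)**2 = 13**2 = 169)
E(T) = -4/T
E(L) - M = -4/13 - 1*169 = -4*1/13 - 169 = -4/13 - 169 = -2201/13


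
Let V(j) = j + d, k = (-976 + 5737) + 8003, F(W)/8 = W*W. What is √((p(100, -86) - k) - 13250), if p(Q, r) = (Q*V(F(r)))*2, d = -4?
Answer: √11806786 ≈ 3436.1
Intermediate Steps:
F(W) = 8*W² (F(W) = 8*(W*W) = 8*W²)
k = 12764 (k = 4761 + 8003 = 12764)
V(j) = -4 + j (V(j) = j - 4 = -4 + j)
p(Q, r) = 2*Q*(-4 + 8*r²) (p(Q, r) = (Q*(-4 + 8*r²))*2 = 2*Q*(-4 + 8*r²))
√((p(100, -86) - k) - 13250) = √((8*100*(-1 + 2*(-86)²) - 1*12764) - 13250) = √((8*100*(-1 + 2*7396) - 12764) - 13250) = √((8*100*(-1 + 14792) - 12764) - 13250) = √((8*100*14791 - 12764) - 13250) = √((11832800 - 12764) - 13250) = √(11820036 - 13250) = √11806786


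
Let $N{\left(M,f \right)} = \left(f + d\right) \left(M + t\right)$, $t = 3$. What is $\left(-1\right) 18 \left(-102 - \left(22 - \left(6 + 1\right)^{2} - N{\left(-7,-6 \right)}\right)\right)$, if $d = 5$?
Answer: $1278$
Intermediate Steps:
$N{\left(M,f \right)} = \left(3 + M\right) \left(5 + f\right)$ ($N{\left(M,f \right)} = \left(f + 5\right) \left(M + 3\right) = \left(5 + f\right) \left(3 + M\right) = \left(3 + M\right) \left(5 + f\right)$)
$\left(-1\right) 18 \left(-102 - \left(22 - \left(6 + 1\right)^{2} - N{\left(-7,-6 \right)}\right)\right) = \left(-1\right) 18 \left(-102 - \left(18 - \left(6 + 1\right)^{2}\right)\right) = - 18 \left(-102 + \left(\left(7^{2} + \left(15 - 18 - 35 + 42\right)\right) - 22\right)\right) = - 18 \left(-102 + \left(\left(49 + 4\right) - 22\right)\right) = - 18 \left(-102 + \left(53 - 22\right)\right) = - 18 \left(-102 + 31\right) = \left(-18\right) \left(-71\right) = 1278$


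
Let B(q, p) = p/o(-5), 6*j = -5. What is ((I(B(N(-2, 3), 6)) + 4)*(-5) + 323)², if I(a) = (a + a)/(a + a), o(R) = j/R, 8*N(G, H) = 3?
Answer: 88804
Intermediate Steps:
j = -⅚ (j = (⅙)*(-5) = -⅚ ≈ -0.83333)
N(G, H) = 3/8 (N(G, H) = (⅛)*3 = 3/8)
o(R) = -5/(6*R)
B(q, p) = 6*p (B(q, p) = p/((-⅚/(-5))) = p/((-⅚*(-⅕))) = p/(⅙) = p*6 = 6*p)
I(a) = 1 (I(a) = (2*a)/((2*a)) = (2*a)*(1/(2*a)) = 1)
((I(B(N(-2, 3), 6)) + 4)*(-5) + 323)² = ((1 + 4)*(-5) + 323)² = (5*(-5) + 323)² = (-25 + 323)² = 298² = 88804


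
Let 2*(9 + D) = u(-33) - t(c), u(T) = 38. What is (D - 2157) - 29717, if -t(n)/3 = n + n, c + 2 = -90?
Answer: -32140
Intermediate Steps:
c = -92 (c = -2 - 90 = -92)
t(n) = -6*n (t(n) = -3*(n + n) = -6*n)
D = -266 (D = -9 + (38 - (-6)*(-92))/2 = -9 + (38 - 1*552)/2 = -9 + (38 - 552)/2 = -9 + (½)*(-514) = -9 - 257 = -266)
(D - 2157) - 29717 = (-266 - 2157) - 29717 = -2423 - 29717 = -32140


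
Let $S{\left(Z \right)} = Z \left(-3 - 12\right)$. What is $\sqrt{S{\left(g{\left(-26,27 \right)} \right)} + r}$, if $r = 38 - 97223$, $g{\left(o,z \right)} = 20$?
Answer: $i \sqrt{97485} \approx 312.23 i$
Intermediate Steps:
$S{\left(Z \right)} = - 15 Z$ ($S{\left(Z \right)} = Z \left(-15\right) = - 15 Z$)
$r = -97185$ ($r = 38 - 97223 = -97185$)
$\sqrt{S{\left(g{\left(-26,27 \right)} \right)} + r} = \sqrt{\left(-15\right) 20 - 97185} = \sqrt{-300 - 97185} = \sqrt{-97485} = i \sqrt{97485}$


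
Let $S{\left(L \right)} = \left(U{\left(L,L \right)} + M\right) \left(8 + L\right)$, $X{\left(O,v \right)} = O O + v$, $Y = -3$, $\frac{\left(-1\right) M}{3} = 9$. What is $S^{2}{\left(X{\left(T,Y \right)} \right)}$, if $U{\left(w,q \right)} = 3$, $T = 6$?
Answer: $968256$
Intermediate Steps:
$M = -27$ ($M = \left(-3\right) 9 = -27$)
$X{\left(O,v \right)} = v + O^{2}$ ($X{\left(O,v \right)} = O^{2} + v = v + O^{2}$)
$S{\left(L \right)} = -192 - 24 L$ ($S{\left(L \right)} = \left(3 - 27\right) \left(8 + L\right) = - 24 \left(8 + L\right) = -192 - 24 L$)
$S^{2}{\left(X{\left(T,Y \right)} \right)} = \left(-192 - 24 \left(-3 + 6^{2}\right)\right)^{2} = \left(-192 - 24 \left(-3 + 36\right)\right)^{2} = \left(-192 - 792\right)^{2} = \left(-984\right)^{2} = 968256$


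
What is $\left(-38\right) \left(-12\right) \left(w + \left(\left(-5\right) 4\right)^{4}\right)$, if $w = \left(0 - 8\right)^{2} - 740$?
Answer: $72651744$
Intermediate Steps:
$w = -676$ ($w = \left(-8\right)^{2} - 740 = 64 - 740 = -676$)
$\left(-38\right) \left(-12\right) \left(w + \left(\left(-5\right) 4\right)^{4}\right) = \left(-38\right) \left(-12\right) \left(-676 + \left(\left(-5\right) 4\right)^{4}\right) = 456 \left(-676 + \left(-20\right)^{4}\right) = 456 \left(-676 + 160000\right) = 456 \cdot 159324 = 72651744$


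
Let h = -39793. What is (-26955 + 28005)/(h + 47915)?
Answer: 525/4061 ≈ 0.12928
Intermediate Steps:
(-26955 + 28005)/(h + 47915) = (-26955 + 28005)/(-39793 + 47915) = 1050/8122 = 1050*(1/8122) = 525/4061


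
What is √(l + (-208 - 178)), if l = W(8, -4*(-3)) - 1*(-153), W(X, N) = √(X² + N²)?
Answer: √(-233 + 4*√13) ≈ 14.784*I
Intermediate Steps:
W(X, N) = √(N² + X²)
l = 153 + 4*√13 (l = √((-4*(-3))² + 8²) - 1*(-153) = √(12² + 64) + 153 = √(144 + 64) + 153 = √208 + 153 = 4*√13 + 153 = 153 + 4*√13 ≈ 167.42)
√(l + (-208 - 178)) = √((153 + 4*√13) + (-208 - 178)) = √((153 + 4*√13) - 386) = √(-233 + 4*√13)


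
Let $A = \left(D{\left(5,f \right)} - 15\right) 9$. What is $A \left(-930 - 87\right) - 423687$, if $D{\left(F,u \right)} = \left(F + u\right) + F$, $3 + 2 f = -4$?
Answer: $- \frac{691773}{2} \approx -3.4589 \cdot 10^{5}$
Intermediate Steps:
$f = - \frac{7}{2}$ ($f = - \frac{3}{2} + \frac{1}{2} \left(-4\right) = - \frac{3}{2} - 2 = - \frac{7}{2} \approx -3.5$)
$D{\left(F,u \right)} = u + 2 F$
$A = - \frac{153}{2}$ ($A = \left(\left(- \frac{7}{2} + 2 \cdot 5\right) - 15\right) 9 = \left(\left(- \frac{7}{2} + 10\right) - 15\right) 9 = \left(\frac{13}{2} - 15\right) 9 = \left(- \frac{17}{2}\right) 9 = - \frac{153}{2} \approx -76.5$)
$A \left(-930 - 87\right) - 423687 = - \frac{153 \left(-930 - 87\right)}{2} - 423687 = \left(- \frac{153}{2}\right) \left(-1017\right) - 423687 = \frac{155601}{2} - 423687 = - \frac{691773}{2}$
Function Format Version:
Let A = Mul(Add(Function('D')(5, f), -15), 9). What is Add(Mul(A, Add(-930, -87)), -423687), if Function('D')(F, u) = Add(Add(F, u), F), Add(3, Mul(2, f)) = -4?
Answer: Rational(-691773, 2) ≈ -3.4589e+5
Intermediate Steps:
f = Rational(-7, 2) (f = Add(Rational(-3, 2), Mul(Rational(1, 2), -4)) = Add(Rational(-3, 2), -2) = Rational(-7, 2) ≈ -3.5000)
Function('D')(F, u) = Add(u, Mul(2, F))
A = Rational(-153, 2) (A = Mul(Add(Add(Rational(-7, 2), Mul(2, 5)), -15), 9) = Mul(Add(Add(Rational(-7, 2), 10), -15), 9) = Mul(Add(Rational(13, 2), -15), 9) = Mul(Rational(-17, 2), 9) = Rational(-153, 2) ≈ -76.500)
Add(Mul(A, Add(-930, -87)), -423687) = Add(Mul(Rational(-153, 2), Add(-930, -87)), -423687) = Add(Mul(Rational(-153, 2), -1017), -423687) = Add(Rational(155601, 2), -423687) = Rational(-691773, 2)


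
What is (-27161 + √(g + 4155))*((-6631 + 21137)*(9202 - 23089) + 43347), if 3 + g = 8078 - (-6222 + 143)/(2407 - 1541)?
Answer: 5470265462475 - 201401475*√9177226294/866 ≈ 5.4480e+12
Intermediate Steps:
g = 6999029/866 (g = -3 + (8078 - (-6222 + 143)/(2407 - 1541)) = -3 + (8078 - (-6079)/866) = -3 + (8078 - 1*(-6079/866)) = -3 + (8078 + 6079/866) = -3 + 7001627/866 = 6999029/866 ≈ 8082.0)
(-27161 + √(g + 4155))*((-6631 + 21137)*(9202 - 23089) + 43347) = (-27161 + √(6999029/866 + 4155))*((-6631 + 21137)*(9202 - 23089) + 43347) = (-27161 + √(10597259/866))*(14506*(-13887) + 43347) = (-27161 + √9177226294/866)*(-201444822 + 43347) = (-27161 + √9177226294/866)*(-201401475) = 5470265462475 - 201401475*√9177226294/866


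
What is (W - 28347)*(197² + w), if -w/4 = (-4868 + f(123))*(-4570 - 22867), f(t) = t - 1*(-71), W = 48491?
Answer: -10332327821392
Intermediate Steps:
f(t) = 71 + t (f(t) = t + 71 = 71 + t)
w = -512962152 (w = -4*(-4868 + (71 + 123))*(-4570 - 22867) = -4*(-4868 + 194)*(-27437) = -(-18696)*(-27437) = -4*128240538 = -512962152)
(W - 28347)*(197² + w) = (48491 - 28347)*(197² - 512962152) = 20144*(38809 - 512962152) = 20144*(-512923343) = -10332327821392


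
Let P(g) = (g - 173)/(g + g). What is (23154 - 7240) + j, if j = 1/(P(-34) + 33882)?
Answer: 36668768330/2304183 ≈ 15914.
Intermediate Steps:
P(g) = (-173 + g)/(2*g) (P(g) = (-173 + g)/((2*g)) = (-173 + g)*(1/(2*g)) = (-173 + g)/(2*g))
j = 68/2304183 (j = 1/((½)*(-173 - 34)/(-34) + 33882) = 1/((½)*(-1/34)*(-207) + 33882) = 1/(207/68 + 33882) = 1/(2304183/68) = 68/2304183 ≈ 2.9512e-5)
(23154 - 7240) + j = (23154 - 7240) + 68/2304183 = 15914 + 68/2304183 = 36668768330/2304183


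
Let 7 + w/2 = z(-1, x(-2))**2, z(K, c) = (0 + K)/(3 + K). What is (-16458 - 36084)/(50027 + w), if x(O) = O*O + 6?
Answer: -105084/100027 ≈ -1.0506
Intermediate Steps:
x(O) = 6 + O**2 (x(O) = O**2 + 6 = 6 + O**2)
z(K, c) = K/(3 + K)
w = -27/2 (w = -14 + 2*(-1/(3 - 1))**2 = -14 + 2*(-1/2)**2 = -14 + 2*(1/4) = -14 + 1/2 = -27/2 ≈ -13.500)
(-16458 - 36084)/(50027 + w) = (-16458 - 36084)/(50027 - 27/2) = -52542/100027/2 = -52542*2/100027 = -105084/100027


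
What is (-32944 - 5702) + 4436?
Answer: -34210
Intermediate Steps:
(-32944 - 5702) + 4436 = -38646 + 4436 = -34210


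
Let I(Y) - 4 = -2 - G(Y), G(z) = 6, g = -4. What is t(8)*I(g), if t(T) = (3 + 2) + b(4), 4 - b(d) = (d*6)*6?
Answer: 540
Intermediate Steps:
b(d) = 4 - 36*d (b(d) = 4 - d*6*6 = 4 - 6*d*6 = 4 - 36*d)
t(T) = -135 (t(T) = (3 + 2) + (4 - 36*4) = 5 + (4 - 144) = 5 - 140 = -135)
I(Y) = -4 (I(Y) = 4 + (-2 - 1*6) = 4 + (-2 - 6) = 4 - 8 = -4)
t(8)*I(g) = -135*(-4) = 540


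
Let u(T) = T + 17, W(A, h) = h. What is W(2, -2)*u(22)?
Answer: -78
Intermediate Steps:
u(T) = 17 + T
W(2, -2)*u(22) = -2*(17 + 22) = -2*39 = -78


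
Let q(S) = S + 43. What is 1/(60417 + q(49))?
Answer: 1/60509 ≈ 1.6526e-5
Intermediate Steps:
q(S) = 43 + S
1/(60417 + q(49)) = 1/(60417 + (43 + 49)) = 1/(60417 + 92) = 1/60509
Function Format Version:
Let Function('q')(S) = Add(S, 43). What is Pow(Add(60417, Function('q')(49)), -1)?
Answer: Rational(1, 60509) ≈ 1.6526e-5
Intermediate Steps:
Function('q')(S) = Add(43, S)
Pow(Add(60417, Function('q')(49)), -1) = Pow(Add(60417, Add(43, 49)), -1) = Pow(Add(60417, 92), -1) = Pow(60509, -1) = Rational(1, 60509)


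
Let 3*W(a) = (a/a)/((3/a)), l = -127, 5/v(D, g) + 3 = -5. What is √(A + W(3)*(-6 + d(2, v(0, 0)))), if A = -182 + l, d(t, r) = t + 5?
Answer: I*√2778/3 ≈ 17.569*I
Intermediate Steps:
v(D, g) = -5/8 (v(D, g) = 5/(-3 - 5) = 5/(-8) = 5*(-⅛) = -5/8)
d(t, r) = 5 + t
A = -309 (A = -182 - 127 = -309)
W(a) = a/9 (W(a) = ((a/a)/((3/a)))/3 = (1*(a/3))/3 = (a/3)/3 = a/9)
√(A + W(3)*(-6 + d(2, v(0, 0)))) = √(-309 + ((⅑)*3)*(-6 + (5 + 2))) = √(-309 + (-6 + 7)/3) = √(-309 + (⅓)*1) = √(-309 + ⅓) = √(-926/3) = I*√2778/3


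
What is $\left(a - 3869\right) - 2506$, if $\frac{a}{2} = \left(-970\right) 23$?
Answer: $-50995$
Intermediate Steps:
$a = -44620$ ($a = 2 \left(\left(-970\right) 23\right) = 2 \left(-22310\right) = -44620$)
$\left(a - 3869\right) - 2506 = \left(-44620 - 3869\right) - 2506 = -48489 - 2506 = -50995$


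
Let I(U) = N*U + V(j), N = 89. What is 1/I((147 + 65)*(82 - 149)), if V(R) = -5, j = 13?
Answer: -1/1264161 ≈ -7.9104e-7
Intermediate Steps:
I(U) = -5 + 89*U (I(U) = 89*U - 5 = -5 + 89*U)
1/I((147 + 65)*(82 - 149)) = 1/(-5 + 89*((147 + 65)*(82 - 149))) = 1/(-5 + 89*(212*(-67))) = 1/(-5 + 89*(-14204)) = 1/(-5 - 1264156) = 1/(-1264161) = -1/1264161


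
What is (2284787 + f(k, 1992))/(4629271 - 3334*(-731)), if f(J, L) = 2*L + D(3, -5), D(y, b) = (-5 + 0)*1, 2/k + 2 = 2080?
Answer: 762922/2355475 ≈ 0.32389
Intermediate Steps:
k = 1/1039 (k = 2/(-2 + 2080) = 2/2078 = 2*(1/2078) = 1/1039 ≈ 0.00096246)
D(y, b) = -5 (D(y, b) = -5*1 = -5)
f(J, L) = -5 + 2*L (f(J, L) = 2*L - 5 = -5 + 2*L)
(2284787 + f(k, 1992))/(4629271 - 3334*(-731)) = (2284787 + (-5 + 2*1992))/(4629271 - 3334*(-731)) = (2284787 + (-5 + 3984))/(4629271 + 2437154) = (2284787 + 3979)/7066425 = 2288766*(1/7066425) = 762922/2355475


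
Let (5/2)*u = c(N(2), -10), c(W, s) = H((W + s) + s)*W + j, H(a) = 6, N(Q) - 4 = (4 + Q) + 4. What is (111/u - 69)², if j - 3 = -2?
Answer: 4995225/1156 ≈ 4321.1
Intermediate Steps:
N(Q) = 12 + Q (N(Q) = 4 + ((4 + Q) + 4) = 4 + (8 + Q) = 12 + Q)
j = 1 (j = 3 - 2 = 1)
c(W, s) = 1 + 6*W (c(W, s) = 6*W + 1 = 1 + 6*W)
u = 34 (u = 2*(1 + 6*(12 + 2))/5 = 2*(1 + 6*14)/5 = 2*(1 + 84)/5 = (⅖)*85 = 34)
(111/u - 69)² = (111/34 - 69)² = (-2235/34)² = 4995225/1156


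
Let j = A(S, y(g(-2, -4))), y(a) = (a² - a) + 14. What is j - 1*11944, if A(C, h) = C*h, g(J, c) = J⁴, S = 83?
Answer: 9138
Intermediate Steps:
y(a) = 14 + a² - a
j = 21082 (j = 83*(14 + ((-2)⁴)² - 1*(-2)⁴) = 83*(14 + 16² - 1*16) = 83*(14 + 256 - 16) = 83*254 = 21082)
j - 1*11944 = 21082 - 1*11944 = 21082 - 11944 = 9138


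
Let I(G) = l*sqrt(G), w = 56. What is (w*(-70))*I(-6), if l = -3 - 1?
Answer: 15680*I*sqrt(6) ≈ 38408.0*I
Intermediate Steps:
l = -4
I(G) = -4*sqrt(G)
(w*(-70))*I(-6) = (56*(-70))*(-4*I*sqrt(6)) = -(-15680)*I*sqrt(6) = 15680*I*sqrt(6)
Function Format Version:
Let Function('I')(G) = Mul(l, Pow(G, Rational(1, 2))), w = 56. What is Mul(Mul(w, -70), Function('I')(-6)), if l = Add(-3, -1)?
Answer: Mul(15680, I, Pow(6, Rational(1, 2))) ≈ Mul(38408., I)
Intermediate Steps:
l = -4
Function('I')(G) = Mul(-4, Pow(G, Rational(1, 2)))
Mul(Mul(w, -70), Function('I')(-6)) = Mul(Mul(56, -70), Mul(-4, Pow(-6, Rational(1, 2)))) = Mul(-3920, Mul(-4, Mul(I, Pow(6, Rational(1, 2))))) = Mul(-3920, Mul(-4, I, Pow(6, Rational(1, 2)))) = Mul(15680, I, Pow(6, Rational(1, 2)))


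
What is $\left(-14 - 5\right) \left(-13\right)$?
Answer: $247$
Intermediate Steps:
$\left(-14 - 5\right) \left(-13\right) = \left(-19\right) \left(-13\right) = 247$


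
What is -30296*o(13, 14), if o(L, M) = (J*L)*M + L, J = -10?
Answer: 54744872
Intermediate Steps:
o(L, M) = L - 10*L*M (o(L, M) = (-10*L)*M + L = -10*L*M + L = L - 10*L*M)
-30296*o(13, 14) = -393848*(1 - 10*14) = -393848*(1 - 140) = -393848*(-139) = -30296*(-1807) = 54744872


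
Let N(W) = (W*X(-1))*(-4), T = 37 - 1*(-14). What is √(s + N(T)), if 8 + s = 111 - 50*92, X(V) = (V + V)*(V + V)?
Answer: I*√5313 ≈ 72.89*I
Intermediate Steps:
X(V) = 4*V² (X(V) = (2*V)*(2*V) = 4*V²)
T = 51 (T = 37 + 14 = 51)
s = -4497 (s = -8 + (111 - 50*92) = -8 + (111 - 4600) = -8 - 4489 = -4497)
N(W) = -16*W (N(W) = (W*(4*(-1)²))*(-4) = (W*(4*1))*(-4) = (W*4)*(-4) = (4*W)*(-4) = -16*W)
√(s + N(T)) = √(-4497 - 16*51) = √(-4497 - 816) = √(-5313) = I*√5313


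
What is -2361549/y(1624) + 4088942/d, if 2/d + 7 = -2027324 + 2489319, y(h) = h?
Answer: 1533902212635603/1624 ≈ 9.4452e+11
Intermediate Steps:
d = 1/230994 (d = 2/(-7 + (-2027324 + 2489319)) = 2/(-7 + 461995) = 2/461988 = 2*(1/461988) = 1/230994 ≈ 4.3291e-6)
-2361549/y(1624) + 4088942/d = -2361549/1624 + 4088942/(1/230994) = -2361549*1/1624 + 4088942*230994 = -2361549/1624 + 944521068348 = 1533902212635603/1624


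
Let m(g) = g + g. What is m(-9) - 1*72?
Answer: -90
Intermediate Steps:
m(g) = 2*g
m(-9) - 1*72 = 2*(-9) - 1*72 = -18 - 72 = -90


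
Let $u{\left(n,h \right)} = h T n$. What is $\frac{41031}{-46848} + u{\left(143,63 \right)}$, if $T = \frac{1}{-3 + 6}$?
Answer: $\frac{46881171}{15616} \approx 3002.1$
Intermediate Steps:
$T = \frac{1}{3} \approx 0.33333$
$u{\left(n,h \right)} = \frac{h n}{3}$ ($u{\left(n,h \right)} = h \frac{1}{3} n = \frac{h}{3} n = \frac{h n}{3}$)
$\frac{41031}{-46848} + u{\left(143,63 \right)} = \frac{41031}{-46848} + \frac{1}{3} \cdot 63 \cdot 143 = 41031 \left(- \frac{1}{46848}\right) + 3003 = - \frac{13677}{15616} + 3003 = \frac{46881171}{15616}$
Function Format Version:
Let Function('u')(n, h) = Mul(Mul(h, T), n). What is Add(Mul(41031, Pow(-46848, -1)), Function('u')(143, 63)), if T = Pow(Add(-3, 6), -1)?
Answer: Rational(46881171, 15616) ≈ 3002.1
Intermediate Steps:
T = Rational(1, 3) (T = Pow(3, -1) = Rational(1, 3) ≈ 0.33333)
Function('u')(n, h) = Mul(Rational(1, 3), h, n) (Function('u')(n, h) = Mul(Mul(h, Rational(1, 3)), n) = Mul(Mul(Rational(1, 3), h), n) = Mul(Rational(1, 3), h, n))
Add(Mul(41031, Pow(-46848, -1)), Function('u')(143, 63)) = Add(Mul(41031, Pow(-46848, -1)), Mul(Rational(1, 3), 63, 143)) = Add(Mul(41031, Rational(-1, 46848)), 3003) = Add(Rational(-13677, 15616), 3003) = Rational(46881171, 15616)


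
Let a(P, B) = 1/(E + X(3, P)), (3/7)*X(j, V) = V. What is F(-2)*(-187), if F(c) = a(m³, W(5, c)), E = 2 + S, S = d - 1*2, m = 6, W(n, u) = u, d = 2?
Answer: -17/46 ≈ -0.36957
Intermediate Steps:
X(j, V) = 7*V/3
S = 0 (S = 2 - 1*2 = 2 - 2 = 0)
E = 2 (E = 2 + 0 = 2)
a(P, B) = 1/(2 + 7*P/3)
F(c) = 1/506 (F(c) = 3/(6 + 7*6³) = 3/(6 + 7*216) = 3/(6 + 1512) = 3/1518 = 3*(1/1518) = 1/506)
F(-2)*(-187) = (1/506)*(-187) = -17/46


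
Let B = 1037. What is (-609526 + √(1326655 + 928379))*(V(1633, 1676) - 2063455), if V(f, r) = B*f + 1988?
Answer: 224333606196 - 368046*√2255034 ≈ 2.2378e+11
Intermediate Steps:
V(f, r) = 1988 + 1037*f (V(f, r) = 1037*f + 1988 = 1988 + 1037*f)
(-609526 + √(1326655 + 928379))*(V(1633, 1676) - 2063455) = (-609526 + √(1326655 + 928379))*((1988 + 1037*1633) - 2063455) = (-609526 + √2255034)*((1988 + 1693421) - 2063455) = (-609526 + √2255034)*(1695409 - 2063455) = (-609526 + √2255034)*(-368046) = 224333606196 - 368046*√2255034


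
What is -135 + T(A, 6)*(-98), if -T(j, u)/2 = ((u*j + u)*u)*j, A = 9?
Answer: 634905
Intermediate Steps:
T(j, u) = -2*j*u*(u + j*u) (T(j, u) = -2*(u*j + u)*u*j = -2*(j*u + u)*u*j = -2*(u + j*u)*u*j = -2*u*(u + j*u)*j = -2*j*u*(u + j*u))
-135 + T(A, 6)*(-98) = -135 - 2*9*6²*(1 + 9)*(-98) = -135 - 2*9*36*10*(-98) = -135 - 6480*(-98) = -135 + 635040 = 634905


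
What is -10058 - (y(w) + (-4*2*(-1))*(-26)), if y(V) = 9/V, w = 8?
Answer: -78809/8 ≈ -9851.1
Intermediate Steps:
-10058 - (y(w) + (-4*2*(-1))*(-26)) = -10058 - (9/8 + (-4*2*(-1))*(-26)) = -10058 - (9*(1/8) - 8*(-1)*(-26)) = -10058 - (9/8 + 8*(-26)) = -10058 - (9/8 - 208) = -10058 - 1*(-1655/8) = -10058 + 1655/8 = -78809/8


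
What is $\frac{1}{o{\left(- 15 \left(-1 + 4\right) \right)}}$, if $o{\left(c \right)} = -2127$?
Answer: $- \frac{1}{2127} \approx -0.00047015$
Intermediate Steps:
$\frac{1}{o{\left(- 15 \left(-1 + 4\right) \right)}} = \frac{1}{-2127} = - \frac{1}{2127}$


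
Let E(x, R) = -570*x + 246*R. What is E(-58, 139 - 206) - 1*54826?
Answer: -38248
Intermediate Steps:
E(-58, 139 - 206) - 1*54826 = (-570*(-58) + 246*(139 - 206)) - 1*54826 = (33060 + 246*(-67)) - 54826 = (33060 - 16482) - 54826 = 16578 - 54826 = -38248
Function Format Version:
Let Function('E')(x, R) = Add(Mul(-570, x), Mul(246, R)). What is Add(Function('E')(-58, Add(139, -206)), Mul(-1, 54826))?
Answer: -38248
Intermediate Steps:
Add(Function('E')(-58, Add(139, -206)), Mul(-1, 54826)) = Add(Add(Mul(-570, -58), Mul(246, Add(139, -206))), Mul(-1, 54826)) = Add(Add(33060, Mul(246, -67)), -54826) = Add(Add(33060, -16482), -54826) = Add(16578, -54826) = -38248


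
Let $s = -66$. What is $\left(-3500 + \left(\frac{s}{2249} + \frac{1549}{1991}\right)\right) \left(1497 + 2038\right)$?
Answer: $- \frac{55389222864675}{4477759} \approx -1.237 \cdot 10^{7}$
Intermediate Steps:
$\left(-3500 + \left(\frac{s}{2249} + \frac{1549}{1991}\right)\right) \left(1497 + 2038\right) = \left(-3500 + \left(- \frac{66}{2249} + \frac{1549}{1991}\right)\right) \left(1497 + 2038\right) = \left(-3500 + \left(\left(-66\right) \frac{1}{2249} + 1549 \cdot \frac{1}{1991}\right)\right) 3535 = \left(-3500 + \left(- \frac{66}{2249} + \frac{1549}{1991}\right)\right) 3535 = \left(-3500 + \frac{3352295}{4477759}\right) 3535 = \left(- \frac{15668804205}{4477759}\right) 3535 = - \frac{55389222864675}{4477759}$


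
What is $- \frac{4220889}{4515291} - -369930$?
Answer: $\frac{556779126247}{1505097} \approx 3.6993 \cdot 10^{5}$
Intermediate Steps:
$- \frac{4220889}{4515291} - -369930 = \left(-4220889\right) \frac{1}{4515291} + 369930 = - \frac{1406963}{1505097} + 369930 = \frac{556779126247}{1505097}$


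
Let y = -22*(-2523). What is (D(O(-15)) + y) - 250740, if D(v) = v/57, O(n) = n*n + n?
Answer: -3709376/19 ≈ -1.9523e+5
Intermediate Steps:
y = 55506
O(n) = n + n**2 (O(n) = n**2 + n = n + n**2)
D(v) = v/57 (D(v) = v*(1/57) = v/57)
(D(O(-15)) + y) - 250740 = ((-15*(1 - 15))/57 + 55506) - 250740 = ((-15*(-14))/57 + 55506) - 250740 = ((1/57)*210 + 55506) - 250740 = (70/19 + 55506) - 250740 = 1054684/19 - 250740 = -3709376/19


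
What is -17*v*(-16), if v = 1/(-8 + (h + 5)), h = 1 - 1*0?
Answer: -136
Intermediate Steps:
h = 1 (h = 1 + 0 = 1)
v = -1/2 (v = 1/(-8 + (1 + 5)) = 1/(-8 + 6) = 1/(-2) = -1/2 ≈ -0.50000)
-17*v*(-16) = -17*(-1/2)*(-16) = (17/2)*(-16) = -136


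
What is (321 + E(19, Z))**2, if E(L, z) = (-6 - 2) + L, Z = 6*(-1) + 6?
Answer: 110224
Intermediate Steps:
Z = 0 (Z = -6 + 6 = 0)
E(L, z) = -8 + L
(321 + E(19, Z))**2 = (321 + (-8 + 19))**2 = (321 + 11)**2 = 332**2 = 110224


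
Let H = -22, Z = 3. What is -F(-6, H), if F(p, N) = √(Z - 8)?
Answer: -I*√5 ≈ -2.2361*I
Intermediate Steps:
F(p, N) = I*√5 (F(p, N) = √(3 - 8) = √(-5) = I*√5)
-F(-6, H) = -I*√5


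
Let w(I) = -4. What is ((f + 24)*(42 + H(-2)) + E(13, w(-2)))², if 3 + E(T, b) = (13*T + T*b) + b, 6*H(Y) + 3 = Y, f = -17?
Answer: 5707321/36 ≈ 1.5854e+5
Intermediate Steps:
H(Y) = -½ + Y/6
E(T, b) = -3 + b + 13*T + T*b (E(T, b) = -3 + ((13*T + T*b) + b) = -3 + (b + 13*T + T*b) = -3 + b + 13*T + T*b)
((f + 24)*(42 + H(-2)) + E(13, w(-2)))² = ((-17 + 24)*(42 + (-½ + (⅙)*(-2))) + (-3 - 4 + 13*13 + 13*(-4)))² = (7*(42 + (-½ - ⅓)) + (-3 - 4 + 169 - 52))² = (7*(42 - ⅚) + 110)² = (7*(247/6) + 110)² = (1729/6 + 110)² = (2389/6)² = 5707321/36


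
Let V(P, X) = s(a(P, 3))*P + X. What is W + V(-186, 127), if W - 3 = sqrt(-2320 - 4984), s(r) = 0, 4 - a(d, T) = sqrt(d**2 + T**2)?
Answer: 130 + 2*I*sqrt(1826) ≈ 130.0 + 85.464*I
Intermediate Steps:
a(d, T) = 4 - sqrt(T**2 + d**2) (a(d, T) = 4 - sqrt(d**2 + T**2) = 4 - sqrt(T**2 + d**2))
V(P, X) = X (V(P, X) = 0*P + X = 0 + X = X)
W = 3 + 2*I*sqrt(1826) (W = 3 + sqrt(-2320 - 4984) = 3 + sqrt(-7304) = 3 + 2*I*sqrt(1826) ≈ 3.0 + 85.464*I)
W + V(-186, 127) = (3 + 2*I*sqrt(1826)) + 127 = 130 + 2*I*sqrt(1826)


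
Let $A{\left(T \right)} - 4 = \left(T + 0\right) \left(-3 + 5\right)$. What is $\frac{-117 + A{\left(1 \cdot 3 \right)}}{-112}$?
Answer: $\frac{107}{112} \approx 0.95536$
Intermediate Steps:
$A{\left(T \right)} = 4 + 2 T$ ($A{\left(T \right)} = 4 + \left(T + 0\right) \left(-3 + 5\right) = 4 + T 2 = 4 + 2 T$)
$\frac{-117 + A{\left(1 \cdot 3 \right)}}{-112} = \frac{-117 + \left(4 + 2 \cdot 1 \cdot 3\right)}{-112} = - \frac{-117 + \left(4 + 2 \cdot 3\right)}{112} = - \frac{-117 + \left(4 + 6\right)}{112} = - \frac{-117 + 10}{112} = \left(- \frac{1}{112}\right) \left(-107\right) = \frac{107}{112}$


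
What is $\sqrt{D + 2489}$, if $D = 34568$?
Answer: $\sqrt{37057} \approx 192.5$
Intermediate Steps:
$\sqrt{D + 2489} = \sqrt{34568 + 2489} = \sqrt{37057}$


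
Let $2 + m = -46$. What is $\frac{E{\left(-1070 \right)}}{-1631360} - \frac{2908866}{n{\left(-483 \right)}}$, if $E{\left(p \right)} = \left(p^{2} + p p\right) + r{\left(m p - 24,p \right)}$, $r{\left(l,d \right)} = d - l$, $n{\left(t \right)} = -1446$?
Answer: $\frac{395181030503}{196578880} \approx 2010.3$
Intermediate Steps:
$m = -48$ ($m = -2 - 46 = -48$)
$E{\left(p \right)} = 24 + 2 p^{2} + 49 p$ ($E{\left(p \right)} = \left(p^{2} + p p\right) + \left(p - \left(- 48 p - 24\right)\right) = \left(p^{2} + p^{2}\right) + \left(p - \left(-24 - 48 p\right)\right) = 2 p^{2} + \left(p + \left(24 + 48 p\right)\right) = 2 p^{2} + \left(24 + 49 p\right) = 24 + 2 p^{2} + 49 p$)
$\frac{E{\left(-1070 \right)}}{-1631360} - \frac{2908866}{n{\left(-483 \right)}} = \frac{24 + 2 \left(-1070\right)^{2} + 49 \left(-1070\right)}{-1631360} - \frac{2908866}{-1446} = \left(24 + 2 \cdot 1144900 - 52430\right) \left(- \frac{1}{1631360}\right) - - \frac{484811}{241} = \left(24 + 2289800 - 52430\right) \left(- \frac{1}{1631360}\right) + \frac{484811}{241} = 2237394 \left(- \frac{1}{1631360}\right) + \frac{484811}{241} = - \frac{1118697}{815680} + \frac{484811}{241} = \frac{395181030503}{196578880}$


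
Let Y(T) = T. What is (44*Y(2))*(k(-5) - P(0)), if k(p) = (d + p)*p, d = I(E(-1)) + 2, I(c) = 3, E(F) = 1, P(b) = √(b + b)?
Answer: 0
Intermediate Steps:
P(b) = √2*√b (P(b) = √(2*b) = √2*√b)
d = 5 (d = 3 + 2 = 5)
k(p) = p*(5 + p) (k(p) = (5 + p)*p = p*(5 + p))
(44*Y(2))*(k(-5) - P(0)) = (44*2)*(-5*(5 - 5) - √2*√0) = 88*(-5*0 - √2*0) = 88*(0 - 1*0) = 88*(0 + 0) = 88*0 = 0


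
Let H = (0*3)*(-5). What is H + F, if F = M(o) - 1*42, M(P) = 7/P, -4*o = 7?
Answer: -46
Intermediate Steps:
o = -7/4 (o = -1/4*7 = -7/4 ≈ -1.7500)
H = 0 (H = 0*(-5) = 0)
F = -46 (F = 7/(-7/4) - 1*42 = 7*(-4/7) - 42 = -4 - 42 = -46)
H + F = 0 - 46 = -46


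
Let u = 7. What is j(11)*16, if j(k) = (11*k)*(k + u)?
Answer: 34848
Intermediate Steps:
j(k) = 11*k*(7 + k) (j(k) = (11*k)*(k + 7) = (11*k)*(7 + k) = 11*k*(7 + k))
j(11)*16 = (11*11*(7 + 11))*16 = (11*11*18)*16 = 2178*16 = 34848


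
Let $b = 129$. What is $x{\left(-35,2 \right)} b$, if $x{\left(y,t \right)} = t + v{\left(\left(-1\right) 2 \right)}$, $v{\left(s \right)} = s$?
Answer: $0$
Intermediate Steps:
$x{\left(y,t \right)} = -2 + t$ ($x{\left(y,t \right)} = t - 2 = -2 + t$)
$x{\left(-35,2 \right)} b = \left(-2 + 2\right) 129 = 0 \cdot 129 = 0$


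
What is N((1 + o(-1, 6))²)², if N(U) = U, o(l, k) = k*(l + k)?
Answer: 923521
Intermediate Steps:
o(l, k) = k*(k + l)
N((1 + o(-1, 6))²)² = ((1 + 6*(6 - 1))²)² = ((1 + 6*5)²)² = ((1 + 30)²)² = (31²)² = 961² = 923521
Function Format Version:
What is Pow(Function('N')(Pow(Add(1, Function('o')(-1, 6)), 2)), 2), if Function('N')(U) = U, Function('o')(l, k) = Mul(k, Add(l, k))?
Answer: 923521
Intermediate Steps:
Function('o')(l, k) = Mul(k, Add(k, l))
Pow(Function('N')(Pow(Add(1, Function('o')(-1, 6)), 2)), 2) = Pow(Pow(Add(1, Mul(6, Add(6, -1))), 2), 2) = Pow(Pow(Add(1, Mul(6, 5)), 2), 2) = Pow(Pow(Add(1, 30), 2), 2) = Pow(Pow(31, 2), 2) = Pow(961, 2) = 923521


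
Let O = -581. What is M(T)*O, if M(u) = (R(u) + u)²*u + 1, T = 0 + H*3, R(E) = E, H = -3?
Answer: 1693615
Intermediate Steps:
T = -9 (T = 0 - 3*3 = 0 - 9 = -9)
M(u) = 1 + 4*u³ (M(u) = (u + u)²*u + 1 = (2*u)²*u + 1 = (4*u²)*u + 1 = 4*u³ + 1 = 1 + 4*u³)
M(T)*O = (1 + 4*(-9)³)*(-581) = (1 + 4*(-729))*(-581) = (1 - 2916)*(-581) = -2915*(-581) = 1693615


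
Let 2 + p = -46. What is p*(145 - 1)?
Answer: -6912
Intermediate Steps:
p = -48 (p = -2 - 46 = -48)
p*(145 - 1) = -48*(145 - 1) = -48*144 = -6912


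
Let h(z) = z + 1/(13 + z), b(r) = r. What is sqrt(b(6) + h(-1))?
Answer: sqrt(183)/6 ≈ 2.2546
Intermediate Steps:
sqrt(b(6) + h(-1)) = sqrt(6 + (1 + (-1)**2 + 13*(-1))/(13 - 1)) = sqrt(6 + (1 + 1 - 13)/12) = sqrt(6 + (1/12)*(-11)) = sqrt(6 - 11/12) = sqrt(61/12) = sqrt(183)/6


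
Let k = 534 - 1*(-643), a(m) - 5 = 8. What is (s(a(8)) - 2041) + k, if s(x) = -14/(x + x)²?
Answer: -292039/338 ≈ -864.02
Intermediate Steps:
a(m) = 13 (a(m) = 5 + 8 = 13)
k = 1177 (k = 534 + 643 = 1177)
s(x) = -7/(2*x²) (s(x) = -14*1/(4*x²) = -7/(2*x²))
(s(a(8)) - 2041) + k = (-7/2/13² - 2041) + 1177 = (-7/2*1/169 - 2041) + 1177 = (-7/338 - 2041) + 1177 = -689865/338 + 1177 = -292039/338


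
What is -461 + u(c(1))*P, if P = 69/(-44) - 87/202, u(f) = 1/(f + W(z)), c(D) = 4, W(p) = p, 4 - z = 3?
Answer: -10252303/22220 ≈ -461.40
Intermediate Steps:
z = 1 (z = 4 - 1*3 = 4 - 3 = 1)
u(f) = 1/(1 + f) (u(f) = 1/(f + 1) = 1/(1 + f))
P = -8883/4444 (P = 69*(-1/44) - 87*1/202 = -69/44 - 87/202 = -8883/4444 ≈ -1.9989)
-461 + u(c(1))*P = -461 - 8883/4444/(1 + 4) = -461 - 8883/4444/5 = -461 + (⅕)*(-8883/4444) = -461 - 8883/22220 = -10252303/22220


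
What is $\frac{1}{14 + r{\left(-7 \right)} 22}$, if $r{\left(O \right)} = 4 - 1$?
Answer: $\frac{1}{80} \approx 0.0125$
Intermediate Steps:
$r{\left(O \right)} = 3$ ($r{\left(O \right)} = 4 - 1 = 3$)
$\frac{1}{14 + r{\left(-7 \right)} 22} = \frac{1}{14 + 3 \cdot 22} = \frac{1}{14 + 66} = \frac{1}{80}$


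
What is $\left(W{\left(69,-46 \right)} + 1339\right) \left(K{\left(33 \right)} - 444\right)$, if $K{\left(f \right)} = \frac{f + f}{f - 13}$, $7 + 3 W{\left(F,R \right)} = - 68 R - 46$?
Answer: $- \frac{5209074}{5} \approx -1.0418 \cdot 10^{6}$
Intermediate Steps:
$W{\left(F,R \right)} = - \frac{53}{3} - \frac{68 R}{3}$ ($W{\left(F,R \right)} = - \frac{7}{3} + \frac{- 68 R - 46}{3} = - \frac{7}{3} + \frac{-46 - 68 R}{3} = - \frac{7}{3} - \left(\frac{46}{3} + \frac{68 R}{3}\right) = - \frac{53}{3} - \frac{68 R}{3}$)
$K{\left(f \right)} = \frac{2 f}{-13 + f}$
$\left(W{\left(69,-46 \right)} + 1339\right) \left(K{\left(33 \right)} - 444\right) = \left(\left(- \frac{53}{3} - - \frac{3128}{3}\right) + 1339\right) \left(2 \cdot 33 \frac{1}{-13 + 33} - 444\right) = \left(\left(- \frac{53}{3} + \frac{3128}{3}\right) + 1339\right) \left(2 \cdot 33 \cdot \frac{1}{20} - 444\right) = \left(1025 + 1339\right) \left(2 \cdot 33 \cdot \frac{1}{20} - 444\right) = 2364 \left(\frac{33}{10} - 444\right) = 2364 \left(- \frac{4407}{10}\right) = - \frac{5209074}{5}$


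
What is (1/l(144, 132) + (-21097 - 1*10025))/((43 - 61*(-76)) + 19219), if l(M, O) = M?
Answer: -4481567/3441312 ≈ -1.3023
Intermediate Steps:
(1/l(144, 132) + (-21097 - 1*10025))/((43 - 61*(-76)) + 19219) = (1/144 + (-21097 - 1*10025))/((43 - 61*(-76)) + 19219) = (1/144 + (-21097 - 10025))/((43 + 4636) + 19219) = (1/144 - 31122)/(4679 + 19219) = -4481567/144/23898 = -4481567/144*1/23898 = -4481567/3441312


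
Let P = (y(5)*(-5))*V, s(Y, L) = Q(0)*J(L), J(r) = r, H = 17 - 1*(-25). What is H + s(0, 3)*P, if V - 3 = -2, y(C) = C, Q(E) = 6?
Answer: -408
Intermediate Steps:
H = 42 (H = 17 + 25 = 42)
V = 1 (V = 3 - 2 = 1)
s(Y, L) = 6*L
P = -25 (P = (5*(-5))*1 = -25*1 = -25)
H + s(0, 3)*P = 42 + (6*3)*(-25) = 42 + 18*(-25) = 42 - 450 = -408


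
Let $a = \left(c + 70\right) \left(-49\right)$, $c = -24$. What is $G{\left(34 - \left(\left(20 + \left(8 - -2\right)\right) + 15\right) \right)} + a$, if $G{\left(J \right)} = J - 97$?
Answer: $-2362$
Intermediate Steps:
$a = -2254$ ($a = \left(-24 + 70\right) \left(-49\right) = 46 \left(-49\right) = -2254$)
$G{\left(J \right)} = -97 + J$ ($G{\left(J \right)} = J - 97 = -97 + J$)
$G{\left(34 - \left(\left(20 + \left(8 - -2\right)\right) + 15\right) \right)} + a = \left(-97 + \left(34 - \left(\left(20 + \left(8 - -2\right)\right) + 15\right)\right)\right) - 2254 = \left(-97 + \left(34 - \left(\left(20 + \left(8 + 2\right)\right) + 15\right)\right)\right) - 2254 = \left(-97 + \left(34 - \left(\left(20 + 10\right) + 15\right)\right)\right) - 2254 = \left(-97 + \left(34 - \left(30 + 15\right)\right)\right) - 2254 = \left(-97 + \left(34 - 45\right)\right) - 2254 = \left(-97 - 11\right) - 2254 = -108 - 2254 = -2362$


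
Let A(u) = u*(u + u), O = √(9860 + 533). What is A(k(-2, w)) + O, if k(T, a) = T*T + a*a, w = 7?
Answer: 5618 + √10393 ≈ 5719.9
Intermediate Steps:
k(T, a) = T² + a²
O = √10393 ≈ 101.95
A(u) = 2*u² (A(u) = u*(2*u) = 2*u²)
A(k(-2, w)) + O = 2*((-2)² + 7²)² + √10393 = 2*(4 + 49)² + √10393 = 2*53² + √10393 = 2*2809 + √10393 = 5618 + √10393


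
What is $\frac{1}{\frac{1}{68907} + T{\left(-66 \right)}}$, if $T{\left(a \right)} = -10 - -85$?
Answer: $\frac{68907}{5168026} \approx 0.013333$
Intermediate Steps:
$T{\left(a \right)} = 75$ ($T{\left(a \right)} = -10 + 85 = 75$)
$\frac{1}{\frac{1}{68907} + T{\left(-66 \right)}} = \frac{1}{\frac{1}{68907} + 75} = \frac{1}{\frac{5168026}{68907}} = \frac{68907}{5168026}$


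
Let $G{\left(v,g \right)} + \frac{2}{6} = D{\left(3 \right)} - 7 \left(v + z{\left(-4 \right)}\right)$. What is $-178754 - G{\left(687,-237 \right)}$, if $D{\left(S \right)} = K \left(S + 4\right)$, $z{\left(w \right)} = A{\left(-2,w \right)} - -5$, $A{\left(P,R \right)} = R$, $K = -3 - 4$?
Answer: $- \frac{521666}{3} \approx -1.7389 \cdot 10^{5}$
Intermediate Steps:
$K = -7$ ($K = -3 - 4 = -7$)
$z{\left(w \right)} = 5 + w$ ($z{\left(w \right)} = w - -5 = w + 5 = 5 + w$)
$D{\left(S \right)} = -28 - 7 S$ ($D{\left(S \right)} = - 7 \left(S + 4\right) = - 7 \left(4 + S\right) = -28 - 7 S$)
$G{\left(v,g \right)} = - \frac{169}{3} - 7 v$ ($G{\left(v,g \right)} = - \frac{1}{3} - \left(49 + 7 \left(v + \left(5 - 4\right)\right)\right) = - \frac{1}{3} - \left(49 + 7 \left(v + 1\right)\right) = - \frac{1}{3} - \left(49 + 7 \left(1 + v\right)\right) = - \frac{1}{3} - \left(56 + 7 v\right) = - \frac{169}{3} - 7 v$)
$-178754 - G{\left(687,-237 \right)} = -178754 - \left(- \frac{169}{3} - 4809\right) = -178754 - - \frac{14596}{3} = -178754 + \frac{14596}{3} = - \frac{521666}{3}$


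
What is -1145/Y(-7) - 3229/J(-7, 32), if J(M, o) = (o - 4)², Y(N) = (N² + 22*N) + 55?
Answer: 73623/3920 ≈ 18.781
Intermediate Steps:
Y(N) = 55 + N² + 22*N
J(M, o) = (-4 + o)²
-1145/Y(-7) - 3229/J(-7, 32) = -1145/(55 + (-7)² + 22*(-7)) - 3229/(-4 + 32)² = -1145/(55 + 49 - 154) - 3229/(28²) = -1145/(-50) - 3229/784 = -1145*(-1/50) - 3229*1/784 = 229/10 - 3229/784 = 73623/3920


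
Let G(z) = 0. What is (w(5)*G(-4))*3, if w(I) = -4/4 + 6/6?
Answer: 0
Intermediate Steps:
w(I) = 0 (w(I) = -4*¼ + 6*(⅙) = -1 + 1 = 0)
(w(5)*G(-4))*3 = (0*0)*3 = 0*3 = 0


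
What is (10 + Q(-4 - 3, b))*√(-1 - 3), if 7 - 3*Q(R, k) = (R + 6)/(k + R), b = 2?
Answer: 368*I/15 ≈ 24.533*I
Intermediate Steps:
Q(R, k) = 7/3 - (6 + R)/(3*(R + k)) (Q(R, k) = 7/3 - (R + 6)/(3*(k + R)) = 7/3 - (6 + R)/(3*(R + k)))
(10 + Q(-4 - 3, b))*√(-1 - 3) = (10 + (-2 + 2*(-4 - 3) + (7/3)*2)/((-4 - 3) + 2))*√(-1 - 3) = (10 + (-2 + 2*(-7) + 14/3)/(-7 + 2))*√(-4) = (10 + (-2 - 14 + 14/3)/(-5))*(2*I) = (10 - ⅕*(-34/3))*(2*I) = (10 + 34/15)*(2*I) = 184*(2*I)/15 = 368*I/15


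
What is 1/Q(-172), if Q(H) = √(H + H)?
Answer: -I*√86/172 ≈ -0.053916*I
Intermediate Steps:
Q(H) = √2*√H (Q(H) = √(2*H) = √2*√H)
1/Q(-172) = 1/(√2*√(-172)) = 1/(√2*(2*I*√43)) = 1/(2*I*√86) = -I*√86/172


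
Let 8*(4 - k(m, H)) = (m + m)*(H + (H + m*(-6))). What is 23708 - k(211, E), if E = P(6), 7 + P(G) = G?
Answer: -43183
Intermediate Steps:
P(G) = -7 + G
E = -1 (E = -7 + 6 = -1)
k(m, H) = 4 - m*(-6*m + 2*H)/4 (k(m, H) = 4 - (m + m)*(H + (H + m*(-6)))/8 = 4 - 2*m*(H + (H - 6*m))/8 = 4 - 2*m*(-6*m + 2*H)/8 = 4 - m*(-6*m + 2*H)/4)
23708 - k(211, E) = 23708 - (4 + (3/2)*211² - ½*(-1)*211) = 23708 - (4 + (3/2)*44521 + 211/2) = 23708 - (4 + 133563/2 + 211/2) = 23708 - 1*66891 = 23708 - 66891 = -43183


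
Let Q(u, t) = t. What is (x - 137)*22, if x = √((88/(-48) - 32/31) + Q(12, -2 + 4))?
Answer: -3014 + 11*I*√29946/93 ≈ -3014.0 + 20.468*I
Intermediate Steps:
x = I*√29946/186 (x = √((88/(-48) - 32/31) + (-2 + 4)) = √((88*(-1/48) - 32*1/31) + 2) = √((-11/6 - 32/31) + 2) = √(-533/186 + 2) = √(-161/186) = I*√29946/186 ≈ 0.93037*I)
(x - 137)*22 = (I*√29946/186 - 137)*22 = (-137 + I*√29946/186)*22 = -3014 + 11*I*√29946/93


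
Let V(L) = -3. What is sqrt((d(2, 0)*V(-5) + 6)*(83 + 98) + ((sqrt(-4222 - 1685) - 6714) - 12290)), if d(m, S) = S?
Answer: sqrt(-17918 + I*sqrt(5907)) ≈ 0.2871 + 133.86*I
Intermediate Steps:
sqrt((d(2, 0)*V(-5) + 6)*(83 + 98) + ((sqrt(-4222 - 1685) - 6714) - 12290)) = sqrt((0*(-3) + 6)*(83 + 98) + ((sqrt(-4222 - 1685) - 6714) - 12290)) = sqrt((0 + 6)*181 + ((sqrt(-5907) - 6714) - 12290)) = sqrt(6*181 + ((I*sqrt(5907) - 6714) - 12290)) = sqrt(1086 + ((-6714 + I*sqrt(5907)) - 12290)) = sqrt(1086 + (-19004 + I*sqrt(5907))) = sqrt(-17918 + I*sqrt(5907))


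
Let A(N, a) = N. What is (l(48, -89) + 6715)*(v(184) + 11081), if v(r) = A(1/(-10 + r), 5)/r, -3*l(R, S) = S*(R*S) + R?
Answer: -1851540961043/1392 ≈ -1.3301e+9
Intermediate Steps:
l(R, S) = -R/3 - R*S**2/3 (l(R, S) = -(S*(R*S) + R)/3 = -(R*S**2 + R)/3 = -(R + R*S**2)/3 = -R/3 - R*S**2/3)
v(r) = 1/(r*(-10 + r)) (v(r) = 1/((-10 + r)*r) = 1/(r*(-10 + r)))
(l(48, -89) + 6715)*(v(184) + 11081) = (-1/3*48*(1 + (-89)**2) + 6715)*(1/(184*(-10 + 184)) + 11081) = (-1/3*48*(1 + 7921) + 6715)*((1/184)/174 + 11081) = (-1/3*48*7922 + 6715)*((1/184)*(1/174) + 11081) = (-126752 + 6715)*(1/32016 + 11081) = -120037*354769297/32016 = -1851540961043/1392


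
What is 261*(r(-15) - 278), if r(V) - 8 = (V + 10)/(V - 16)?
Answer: -2183265/31 ≈ -70428.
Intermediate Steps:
r(V) = 8 + (10 + V)/(-16 + V) (r(V) = 8 + (V + 10)/(V - 16) = 8 + (10 + V)/(-16 + V))
261*(r(-15) - 278) = 261*((-118 + 9*(-15))/(-16 - 15) - 278) = 261*((-118 - 135)/(-31) - 278) = 261*(-1/31*(-253) - 278) = 261*(253/31 - 278) = 261*(-8365/31) = -2183265/31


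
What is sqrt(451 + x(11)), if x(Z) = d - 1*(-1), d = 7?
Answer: 3*sqrt(51) ≈ 21.424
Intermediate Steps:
x(Z) = 8 (x(Z) = 7 - 1*(-1) = 7 + 1 = 8)
sqrt(451 + x(11)) = sqrt(451 + 8) = sqrt(459) = 3*sqrt(51)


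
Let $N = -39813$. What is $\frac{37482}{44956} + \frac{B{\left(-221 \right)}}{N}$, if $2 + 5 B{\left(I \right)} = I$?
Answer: $\frac{3735689759}{4474583070} \approx 0.83487$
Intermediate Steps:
$B{\left(I \right)} = - \frac{2}{5} + \frac{I}{5}$
$\frac{37482}{44956} + \frac{B{\left(-221 \right)}}{N} = \frac{37482}{44956} + \frac{- \frac{2}{5} + \frac{1}{5} \left(-221\right)}{-39813} = 37482 \cdot \frac{1}{44956} + \left(- \frac{2}{5} - \frac{221}{5}\right) \left(- \frac{1}{39813}\right) = \frac{18741}{22478} - - \frac{223}{199065} = \frac{18741}{22478} + \frac{223}{199065} = \frac{3735689759}{4474583070}$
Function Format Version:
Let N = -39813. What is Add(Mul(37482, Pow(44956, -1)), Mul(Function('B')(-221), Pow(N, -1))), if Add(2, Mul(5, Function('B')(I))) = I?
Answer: Rational(3735689759, 4474583070) ≈ 0.83487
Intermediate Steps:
Function('B')(I) = Add(Rational(-2, 5), Mul(Rational(1, 5), I))
Add(Mul(37482, Pow(44956, -1)), Mul(Function('B')(-221), Pow(N, -1))) = Add(Mul(37482, Pow(44956, -1)), Mul(Add(Rational(-2, 5), Mul(Rational(1, 5), -221)), Pow(-39813, -1))) = Add(Mul(37482, Rational(1, 44956)), Mul(Add(Rational(-2, 5), Rational(-221, 5)), Rational(-1, 39813))) = Add(Rational(18741, 22478), Mul(Rational(-223, 5), Rational(-1, 39813))) = Add(Rational(18741, 22478), Rational(223, 199065)) = Rational(3735689759, 4474583070)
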